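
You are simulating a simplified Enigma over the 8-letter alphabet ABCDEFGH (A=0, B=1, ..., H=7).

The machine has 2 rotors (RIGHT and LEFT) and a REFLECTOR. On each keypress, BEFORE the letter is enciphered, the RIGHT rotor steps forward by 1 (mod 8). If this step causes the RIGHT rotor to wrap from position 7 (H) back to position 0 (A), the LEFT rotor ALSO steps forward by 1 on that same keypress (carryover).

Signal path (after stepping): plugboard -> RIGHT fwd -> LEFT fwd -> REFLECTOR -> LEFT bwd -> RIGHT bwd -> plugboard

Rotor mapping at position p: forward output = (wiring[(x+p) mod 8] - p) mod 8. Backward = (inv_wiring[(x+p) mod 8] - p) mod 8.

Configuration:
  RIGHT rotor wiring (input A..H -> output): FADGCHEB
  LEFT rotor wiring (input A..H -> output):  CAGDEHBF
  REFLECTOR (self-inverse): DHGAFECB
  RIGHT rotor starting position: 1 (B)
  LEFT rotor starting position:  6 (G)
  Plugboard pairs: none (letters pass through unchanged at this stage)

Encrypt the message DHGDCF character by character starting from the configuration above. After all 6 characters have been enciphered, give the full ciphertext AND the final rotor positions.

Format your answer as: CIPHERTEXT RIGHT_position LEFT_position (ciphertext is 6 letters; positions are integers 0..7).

Answer: ECECHB 7 6

Derivation:
Char 1 ('D'): step: R->2, L=6; D->plug->D->R->F->L->F->refl->E->L'->C->R'->E->plug->E
Char 2 ('H'): step: R->3, L=6; H->plug->H->R->A->L->D->refl->A->L'->E->R'->C->plug->C
Char 3 ('G'): step: R->4, L=6; G->plug->G->R->H->L->B->refl->H->L'->B->R'->E->plug->E
Char 4 ('D'): step: R->5, L=6; D->plug->D->R->A->L->D->refl->A->L'->E->R'->C->plug->C
Char 5 ('C'): step: R->6, L=6; C->plug->C->R->H->L->B->refl->H->L'->B->R'->H->plug->H
Char 6 ('F'): step: R->7, L=6; F->plug->F->R->D->L->C->refl->G->L'->G->R'->B->plug->B
Final: ciphertext=ECECHB, RIGHT=7, LEFT=6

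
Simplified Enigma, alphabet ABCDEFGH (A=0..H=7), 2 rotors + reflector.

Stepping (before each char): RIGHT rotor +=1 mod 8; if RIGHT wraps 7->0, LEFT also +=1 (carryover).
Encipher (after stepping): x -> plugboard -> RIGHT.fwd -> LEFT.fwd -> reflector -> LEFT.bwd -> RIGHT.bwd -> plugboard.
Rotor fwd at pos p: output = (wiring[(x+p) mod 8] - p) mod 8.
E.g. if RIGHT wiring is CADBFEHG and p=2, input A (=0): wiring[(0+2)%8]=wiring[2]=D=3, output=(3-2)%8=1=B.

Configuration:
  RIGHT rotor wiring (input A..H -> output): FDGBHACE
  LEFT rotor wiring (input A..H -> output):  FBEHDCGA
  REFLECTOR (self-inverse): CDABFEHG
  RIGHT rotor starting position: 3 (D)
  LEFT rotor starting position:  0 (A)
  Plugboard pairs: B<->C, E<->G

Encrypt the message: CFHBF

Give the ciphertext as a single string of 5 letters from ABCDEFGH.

Char 1 ('C'): step: R->4, L=0; C->plug->B->R->E->L->D->refl->B->L'->B->R'->E->plug->G
Char 2 ('F'): step: R->5, L=0; F->plug->F->R->B->L->B->refl->D->L'->E->R'->G->plug->E
Char 3 ('H'): step: R->6, L=0; H->plug->H->R->C->L->E->refl->F->L'->A->R'->E->plug->G
Char 4 ('B'): step: R->7, L=0; B->plug->C->R->E->L->D->refl->B->L'->B->R'->G->plug->E
Char 5 ('F'): step: R->0, L->1 (L advanced); F->plug->F->R->A->L->A->refl->C->L'->D->R'->B->plug->C

Answer: GEGEC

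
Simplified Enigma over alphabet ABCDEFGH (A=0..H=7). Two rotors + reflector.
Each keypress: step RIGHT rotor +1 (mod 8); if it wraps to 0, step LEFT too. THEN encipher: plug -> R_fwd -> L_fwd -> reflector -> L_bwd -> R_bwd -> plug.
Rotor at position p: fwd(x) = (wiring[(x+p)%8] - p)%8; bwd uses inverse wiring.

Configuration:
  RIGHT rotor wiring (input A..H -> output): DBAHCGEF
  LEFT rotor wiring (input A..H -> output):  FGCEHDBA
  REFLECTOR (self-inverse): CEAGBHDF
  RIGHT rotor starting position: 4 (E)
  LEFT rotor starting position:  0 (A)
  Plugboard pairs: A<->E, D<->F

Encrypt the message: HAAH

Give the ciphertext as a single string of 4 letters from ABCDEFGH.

Char 1 ('H'): step: R->5, L=0; H->plug->H->R->F->L->D->refl->G->L'->B->R'->A->plug->E
Char 2 ('A'): step: R->6, L=0; A->plug->E->R->C->L->C->refl->A->L'->H->R'->B->plug->B
Char 3 ('A'): step: R->7, L=0; A->plug->E->R->A->L->F->refl->H->L'->E->R'->B->plug->B
Char 4 ('H'): step: R->0, L->1 (L advanced); H->plug->H->R->F->L->A->refl->C->L'->E->R'->G->plug->G

Answer: EBBG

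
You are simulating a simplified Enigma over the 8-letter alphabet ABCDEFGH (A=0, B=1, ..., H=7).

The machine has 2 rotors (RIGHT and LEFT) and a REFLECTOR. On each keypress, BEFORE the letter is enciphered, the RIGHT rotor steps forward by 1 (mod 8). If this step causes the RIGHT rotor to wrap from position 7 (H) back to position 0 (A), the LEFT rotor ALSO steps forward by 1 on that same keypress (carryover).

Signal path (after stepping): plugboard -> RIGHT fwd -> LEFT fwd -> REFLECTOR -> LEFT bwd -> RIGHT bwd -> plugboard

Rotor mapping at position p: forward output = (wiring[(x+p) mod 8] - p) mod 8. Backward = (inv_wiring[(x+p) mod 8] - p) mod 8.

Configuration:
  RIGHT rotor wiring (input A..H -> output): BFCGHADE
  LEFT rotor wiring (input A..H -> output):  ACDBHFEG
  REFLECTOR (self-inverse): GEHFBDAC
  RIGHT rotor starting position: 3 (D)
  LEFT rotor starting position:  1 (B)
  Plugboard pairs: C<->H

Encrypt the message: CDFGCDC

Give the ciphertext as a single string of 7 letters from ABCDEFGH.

Answer: AEEEAEF

Derivation:
Char 1 ('C'): step: R->4, L=1; C->plug->H->R->C->L->A->refl->G->L'->D->R'->A->plug->A
Char 2 ('D'): step: R->5, L=1; D->plug->D->R->E->L->E->refl->B->L'->A->R'->E->plug->E
Char 3 ('F'): step: R->6, L=1; F->plug->F->R->A->L->B->refl->E->L'->E->R'->E->plug->E
Char 4 ('G'): step: R->7, L=1; G->plug->G->R->B->L->C->refl->H->L'->H->R'->E->plug->E
Char 5 ('C'): step: R->0, L->2 (L advanced); C->plug->H->R->E->L->C->refl->H->L'->B->R'->A->plug->A
Char 6 ('D'): step: R->1, L=2; D->plug->D->R->G->L->G->refl->A->L'->H->R'->E->plug->E
Char 7 ('C'): step: R->2, L=2; C->plug->H->R->D->L->D->refl->F->L'->C->R'->F->plug->F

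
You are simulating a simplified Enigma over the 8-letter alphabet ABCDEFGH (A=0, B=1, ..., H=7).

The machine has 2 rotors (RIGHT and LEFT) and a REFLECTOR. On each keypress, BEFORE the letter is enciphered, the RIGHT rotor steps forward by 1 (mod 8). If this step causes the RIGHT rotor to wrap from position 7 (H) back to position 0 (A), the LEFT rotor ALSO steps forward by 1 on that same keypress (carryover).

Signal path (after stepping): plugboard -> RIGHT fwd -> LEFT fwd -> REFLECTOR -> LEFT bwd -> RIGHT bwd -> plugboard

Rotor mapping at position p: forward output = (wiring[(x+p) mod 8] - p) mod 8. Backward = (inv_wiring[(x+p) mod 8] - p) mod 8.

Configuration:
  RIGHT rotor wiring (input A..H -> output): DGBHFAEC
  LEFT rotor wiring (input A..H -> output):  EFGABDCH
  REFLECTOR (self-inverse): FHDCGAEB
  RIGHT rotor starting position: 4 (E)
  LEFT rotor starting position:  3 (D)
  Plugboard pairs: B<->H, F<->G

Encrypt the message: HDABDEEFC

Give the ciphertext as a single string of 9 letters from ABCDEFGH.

Answer: DBBDHAHAE

Derivation:
Char 1 ('H'): step: R->5, L=3; H->plug->B->R->H->L->D->refl->C->L'->G->R'->D->plug->D
Char 2 ('D'): step: R->6, L=3; D->plug->D->R->A->L->F->refl->A->L'->C->R'->H->plug->B
Char 3 ('A'): step: R->7, L=3; A->plug->A->R->D->L->H->refl->B->L'->F->R'->H->plug->B
Char 4 ('B'): step: R->0, L->4 (L advanced); B->plug->H->R->C->L->G->refl->E->L'->H->R'->D->plug->D
Char 5 ('D'): step: R->1, L=4; D->plug->D->R->E->L->A->refl->F->L'->A->R'->B->plug->H
Char 6 ('E'): step: R->2, L=4; E->plug->E->R->C->L->G->refl->E->L'->H->R'->A->plug->A
Char 7 ('E'): step: R->3, L=4; E->plug->E->R->H->L->E->refl->G->L'->C->R'->B->plug->H
Char 8 ('F'): step: R->4, L=4; F->plug->G->R->F->L->B->refl->H->L'->B->R'->A->plug->A
Char 9 ('C'): step: R->5, L=4; C->plug->C->R->F->L->B->refl->H->L'->B->R'->E->plug->E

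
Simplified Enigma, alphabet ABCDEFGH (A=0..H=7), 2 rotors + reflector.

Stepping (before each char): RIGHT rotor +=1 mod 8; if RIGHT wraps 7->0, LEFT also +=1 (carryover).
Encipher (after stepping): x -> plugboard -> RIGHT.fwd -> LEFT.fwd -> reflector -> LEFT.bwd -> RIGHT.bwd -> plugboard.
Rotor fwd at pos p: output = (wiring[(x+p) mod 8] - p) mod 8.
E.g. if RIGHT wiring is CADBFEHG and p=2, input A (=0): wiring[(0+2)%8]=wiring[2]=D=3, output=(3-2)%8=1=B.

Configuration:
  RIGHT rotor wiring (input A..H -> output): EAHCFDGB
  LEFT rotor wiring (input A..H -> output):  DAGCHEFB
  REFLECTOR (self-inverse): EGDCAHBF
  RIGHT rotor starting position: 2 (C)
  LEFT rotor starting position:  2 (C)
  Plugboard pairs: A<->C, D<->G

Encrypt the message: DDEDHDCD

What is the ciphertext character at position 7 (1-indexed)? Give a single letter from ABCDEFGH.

Char 1 ('D'): step: R->3, L=2; D->plug->G->R->F->L->H->refl->F->L'->C->R'->B->plug->B
Char 2 ('D'): step: R->4, L=2; D->plug->G->R->D->L->C->refl->D->L'->E->R'->F->plug->F
Char 3 ('E'): step: R->5, L=2; E->plug->E->R->D->L->C->refl->D->L'->E->R'->C->plug->A
Char 4 ('D'): step: R->6, L=2; D->plug->G->R->H->L->G->refl->B->L'->G->R'->C->plug->A
Char 5 ('H'): step: R->7, L=2; H->plug->H->R->H->L->G->refl->B->L'->G->R'->F->plug->F
Char 6 ('D'): step: R->0, L->3 (L advanced); D->plug->G->R->G->L->F->refl->H->L'->A->R'->B->plug->B
Char 7 ('C'): step: R->1, L=3; C->plug->A->R->H->L->D->refl->C->L'->D->R'->H->plug->H

H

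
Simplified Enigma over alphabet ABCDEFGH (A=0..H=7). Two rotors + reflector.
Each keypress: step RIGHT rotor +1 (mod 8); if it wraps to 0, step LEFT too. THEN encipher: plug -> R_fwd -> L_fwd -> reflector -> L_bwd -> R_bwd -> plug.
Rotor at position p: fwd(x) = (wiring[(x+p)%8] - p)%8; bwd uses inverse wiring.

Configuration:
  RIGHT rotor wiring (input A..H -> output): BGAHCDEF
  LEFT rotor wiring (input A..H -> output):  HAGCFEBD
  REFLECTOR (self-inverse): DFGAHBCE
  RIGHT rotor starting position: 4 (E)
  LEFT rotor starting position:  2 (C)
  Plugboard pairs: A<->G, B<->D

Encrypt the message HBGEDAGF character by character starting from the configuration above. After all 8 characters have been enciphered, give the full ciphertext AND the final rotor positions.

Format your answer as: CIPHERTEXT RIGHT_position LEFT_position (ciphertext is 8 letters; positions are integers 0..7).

Char 1 ('H'): step: R->5, L=2; H->plug->H->R->F->L->B->refl->F->L'->G->R'->A->plug->G
Char 2 ('B'): step: R->6, L=2; B->plug->D->R->A->L->E->refl->H->L'->E->R'->G->plug->A
Char 3 ('G'): step: R->7, L=2; G->plug->A->R->G->L->F->refl->B->L'->F->R'->H->plug->H
Char 4 ('E'): step: R->0, L->3 (L advanced); E->plug->E->R->C->L->B->refl->F->L'->G->R'->B->plug->D
Char 5 ('D'): step: R->1, L=3; D->plug->B->R->H->L->D->refl->A->L'->E->R'->G->plug->A
Char 6 ('A'): step: R->2, L=3; A->plug->G->R->H->L->D->refl->A->L'->E->R'->H->plug->H
Char 7 ('G'): step: R->3, L=3; G->plug->A->R->E->L->A->refl->D->L'->H->R'->B->plug->D
Char 8 ('F'): step: R->4, L=3; F->plug->F->R->C->L->B->refl->F->L'->G->R'->A->plug->G
Final: ciphertext=GAHDAHDG, RIGHT=4, LEFT=3

Answer: GAHDAHDG 4 3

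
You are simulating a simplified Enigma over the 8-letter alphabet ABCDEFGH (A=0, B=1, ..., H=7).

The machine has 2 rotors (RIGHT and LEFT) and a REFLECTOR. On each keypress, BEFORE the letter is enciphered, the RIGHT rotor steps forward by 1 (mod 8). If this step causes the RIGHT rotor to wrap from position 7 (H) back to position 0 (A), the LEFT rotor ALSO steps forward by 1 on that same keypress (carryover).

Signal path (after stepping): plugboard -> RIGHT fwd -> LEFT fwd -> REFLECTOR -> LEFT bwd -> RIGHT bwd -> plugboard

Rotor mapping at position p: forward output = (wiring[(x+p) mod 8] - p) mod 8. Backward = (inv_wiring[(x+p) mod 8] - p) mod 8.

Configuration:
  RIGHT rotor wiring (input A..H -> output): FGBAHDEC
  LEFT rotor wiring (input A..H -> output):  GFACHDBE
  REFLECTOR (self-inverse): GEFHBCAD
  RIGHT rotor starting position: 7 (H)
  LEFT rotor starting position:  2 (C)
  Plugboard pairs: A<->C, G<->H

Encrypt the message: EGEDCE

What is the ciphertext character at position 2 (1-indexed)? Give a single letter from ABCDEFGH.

Char 1 ('E'): step: R->0, L->3 (L advanced); E->plug->E->R->H->L->F->refl->C->L'->G->R'->B->plug->B
Char 2 ('G'): step: R->1, L=3; G->plug->H->R->E->L->B->refl->E->L'->B->R'->G->plug->H

H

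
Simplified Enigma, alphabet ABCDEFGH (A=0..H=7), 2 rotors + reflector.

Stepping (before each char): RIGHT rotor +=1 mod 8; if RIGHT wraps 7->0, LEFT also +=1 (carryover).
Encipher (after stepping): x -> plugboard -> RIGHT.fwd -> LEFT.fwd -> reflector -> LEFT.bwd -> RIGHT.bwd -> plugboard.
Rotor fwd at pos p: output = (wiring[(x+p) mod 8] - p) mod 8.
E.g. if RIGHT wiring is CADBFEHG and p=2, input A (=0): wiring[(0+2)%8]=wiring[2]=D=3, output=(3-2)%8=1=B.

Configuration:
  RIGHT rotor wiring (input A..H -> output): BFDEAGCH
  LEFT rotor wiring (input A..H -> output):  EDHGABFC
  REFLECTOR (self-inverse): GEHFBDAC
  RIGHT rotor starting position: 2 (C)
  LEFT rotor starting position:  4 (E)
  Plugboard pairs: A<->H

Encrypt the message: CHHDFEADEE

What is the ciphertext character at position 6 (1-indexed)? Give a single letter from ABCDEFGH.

Char 1 ('C'): step: R->3, L=4; C->plug->C->R->D->L->G->refl->A->L'->E->R'->E->plug->E
Char 2 ('H'): step: R->4, L=4; H->plug->A->R->E->L->A->refl->G->L'->D->R'->D->plug->D
Char 3 ('H'): step: R->5, L=4; H->plug->A->R->B->L->F->refl->D->L'->G->R'->F->plug->F
Char 4 ('D'): step: R->6, L=4; D->plug->D->R->H->L->C->refl->H->L'->F->R'->E->plug->E
Char 5 ('F'): step: R->7, L=4; F->plug->F->R->B->L->F->refl->D->L'->G->R'->C->plug->C
Char 6 ('E'): step: R->0, L->5 (L advanced); E->plug->E->R->A->L->E->refl->B->L'->G->R'->F->plug->F

F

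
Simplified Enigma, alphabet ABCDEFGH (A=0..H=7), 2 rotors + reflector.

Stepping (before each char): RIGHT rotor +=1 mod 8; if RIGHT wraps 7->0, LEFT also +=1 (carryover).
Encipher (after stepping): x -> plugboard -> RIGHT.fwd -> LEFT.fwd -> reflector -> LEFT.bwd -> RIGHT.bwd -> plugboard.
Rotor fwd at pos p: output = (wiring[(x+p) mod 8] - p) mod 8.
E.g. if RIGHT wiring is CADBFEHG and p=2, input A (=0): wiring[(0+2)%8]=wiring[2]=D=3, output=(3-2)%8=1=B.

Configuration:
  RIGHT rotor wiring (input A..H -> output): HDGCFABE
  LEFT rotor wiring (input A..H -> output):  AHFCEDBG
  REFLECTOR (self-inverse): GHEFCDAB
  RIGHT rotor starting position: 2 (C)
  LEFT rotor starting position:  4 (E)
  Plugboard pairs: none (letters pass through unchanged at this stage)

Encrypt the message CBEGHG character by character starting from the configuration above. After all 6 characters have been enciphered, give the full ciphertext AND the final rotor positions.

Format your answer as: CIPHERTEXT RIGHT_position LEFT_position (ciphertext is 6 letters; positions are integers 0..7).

Answer: BEFEAH 0 5

Derivation:
Char 1 ('C'): step: R->3, L=4; C->plug->C->R->F->L->D->refl->F->L'->C->R'->B->plug->B
Char 2 ('B'): step: R->4, L=4; B->plug->B->R->E->L->E->refl->C->L'->D->R'->E->plug->E
Char 3 ('E'): step: R->5, L=4; E->plug->E->R->G->L->B->refl->H->L'->B->R'->F->plug->F
Char 4 ('G'): step: R->6, L=4; G->plug->G->R->H->L->G->refl->A->L'->A->R'->E->plug->E
Char 5 ('H'): step: R->7, L=4; H->plug->H->R->C->L->F->refl->D->L'->F->R'->A->plug->A
Char 6 ('G'): step: R->0, L->5 (L advanced); G->plug->G->R->B->L->E->refl->C->L'->E->R'->H->plug->H
Final: ciphertext=BEFEAH, RIGHT=0, LEFT=5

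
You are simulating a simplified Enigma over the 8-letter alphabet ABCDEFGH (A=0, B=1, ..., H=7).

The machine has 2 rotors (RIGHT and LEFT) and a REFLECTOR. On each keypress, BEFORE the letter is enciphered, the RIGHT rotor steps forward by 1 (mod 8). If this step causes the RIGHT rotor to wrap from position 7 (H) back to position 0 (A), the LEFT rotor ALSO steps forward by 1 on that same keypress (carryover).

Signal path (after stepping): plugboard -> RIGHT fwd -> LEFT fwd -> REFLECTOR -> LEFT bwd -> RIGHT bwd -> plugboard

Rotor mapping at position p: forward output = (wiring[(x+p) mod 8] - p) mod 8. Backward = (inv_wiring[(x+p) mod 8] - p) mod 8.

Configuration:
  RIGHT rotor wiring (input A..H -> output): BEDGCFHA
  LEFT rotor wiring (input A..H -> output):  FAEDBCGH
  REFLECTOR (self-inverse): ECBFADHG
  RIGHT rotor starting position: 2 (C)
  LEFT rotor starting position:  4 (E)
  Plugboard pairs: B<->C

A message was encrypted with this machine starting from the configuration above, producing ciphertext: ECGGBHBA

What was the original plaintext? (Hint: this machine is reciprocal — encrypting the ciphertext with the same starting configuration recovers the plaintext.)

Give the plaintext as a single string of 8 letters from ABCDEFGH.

Char 1 ('E'): step: R->3, L=4; E->plug->E->R->F->L->E->refl->A->L'->G->R'->F->plug->F
Char 2 ('C'): step: R->4, L=4; C->plug->B->R->B->L->G->refl->H->L'->H->R'->G->plug->G
Char 3 ('G'): step: R->5, L=4; G->plug->G->R->B->L->G->refl->H->L'->H->R'->E->plug->E
Char 4 ('G'): step: R->6, L=4; G->plug->G->R->E->L->B->refl->C->L'->C->R'->B->plug->C
Char 5 ('B'): step: R->7, L=4; B->plug->C->R->F->L->E->refl->A->L'->G->R'->G->plug->G
Char 6 ('H'): step: R->0, L->5 (L advanced); H->plug->H->R->A->L->F->refl->D->L'->E->R'->B->plug->C
Char 7 ('B'): step: R->1, L=5; B->plug->C->R->F->L->H->refl->G->L'->G->R'->F->plug->F
Char 8 ('A'): step: R->2, L=5; A->plug->A->R->B->L->B->refl->C->L'->C->R'->H->plug->H

Answer: FGECGCFH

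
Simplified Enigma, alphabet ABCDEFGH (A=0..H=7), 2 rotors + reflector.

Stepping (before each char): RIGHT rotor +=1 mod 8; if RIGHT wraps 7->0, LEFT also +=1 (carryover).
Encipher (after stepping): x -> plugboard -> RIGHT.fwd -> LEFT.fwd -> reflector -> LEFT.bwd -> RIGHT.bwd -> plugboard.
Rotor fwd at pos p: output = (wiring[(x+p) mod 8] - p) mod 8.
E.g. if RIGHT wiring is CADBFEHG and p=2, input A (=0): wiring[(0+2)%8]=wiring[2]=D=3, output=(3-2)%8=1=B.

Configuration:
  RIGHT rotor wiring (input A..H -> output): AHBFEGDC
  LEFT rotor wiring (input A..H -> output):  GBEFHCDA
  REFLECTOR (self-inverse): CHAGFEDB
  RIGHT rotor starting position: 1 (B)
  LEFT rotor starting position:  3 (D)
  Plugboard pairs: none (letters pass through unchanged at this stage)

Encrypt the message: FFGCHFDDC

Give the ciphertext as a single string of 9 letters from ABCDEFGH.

Char 1 ('F'): step: R->2, L=3; F->plug->F->R->A->L->C->refl->A->L'->D->R'->B->plug->B
Char 2 ('F'): step: R->3, L=3; F->plug->F->R->F->L->D->refl->G->L'->G->R'->H->plug->H
Char 3 ('G'): step: R->4, L=3; G->plug->G->R->F->L->D->refl->G->L'->G->R'->D->plug->D
Char 4 ('C'): step: R->5, L=3; C->plug->C->R->F->L->D->refl->G->L'->G->R'->B->plug->B
Char 5 ('H'): step: R->6, L=3; H->plug->H->R->A->L->C->refl->A->L'->D->R'->E->plug->E
Char 6 ('F'): step: R->7, L=3; F->plug->F->R->F->L->D->refl->G->L'->G->R'->E->plug->E
Char 7 ('D'): step: R->0, L->4 (L advanced); D->plug->D->R->F->L->F->refl->E->L'->D->R'->G->plug->G
Char 8 ('D'): step: R->1, L=4; D->plug->D->R->D->L->E->refl->F->L'->F->R'->E->plug->E
Char 9 ('C'): step: R->2, L=4; C->plug->C->R->C->L->H->refl->B->L'->H->R'->A->plug->A

Answer: BHDBEEGEA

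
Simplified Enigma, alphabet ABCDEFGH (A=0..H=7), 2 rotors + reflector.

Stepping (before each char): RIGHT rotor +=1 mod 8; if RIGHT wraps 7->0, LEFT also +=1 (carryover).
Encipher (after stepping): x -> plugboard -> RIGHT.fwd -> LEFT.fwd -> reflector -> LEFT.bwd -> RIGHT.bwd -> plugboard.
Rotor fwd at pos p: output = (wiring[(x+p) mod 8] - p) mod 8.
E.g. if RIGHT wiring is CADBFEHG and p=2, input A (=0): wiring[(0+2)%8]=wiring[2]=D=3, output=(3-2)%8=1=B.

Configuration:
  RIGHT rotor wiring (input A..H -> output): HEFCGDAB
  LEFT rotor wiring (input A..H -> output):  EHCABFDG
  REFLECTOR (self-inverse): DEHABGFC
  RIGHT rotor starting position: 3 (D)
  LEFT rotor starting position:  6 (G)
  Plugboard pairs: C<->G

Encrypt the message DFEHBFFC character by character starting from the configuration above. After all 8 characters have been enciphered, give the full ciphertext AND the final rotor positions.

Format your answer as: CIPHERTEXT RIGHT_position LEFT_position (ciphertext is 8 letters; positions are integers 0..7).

Char 1 ('D'): step: R->4, L=6; D->plug->D->R->F->L->C->refl->H->L'->H->R'->B->plug->B
Char 2 ('F'): step: R->5, L=6; F->plug->F->R->A->L->F->refl->G->L'->C->R'->D->plug->D
Char 3 ('E'): step: R->6, L=6; E->plug->E->R->H->L->H->refl->C->L'->F->R'->H->plug->H
Char 4 ('H'): step: R->7, L=6; H->plug->H->R->B->L->A->refl->D->L'->G->R'->D->plug->D
Char 5 ('B'): step: R->0, L->7 (L advanced); B->plug->B->R->E->L->B->refl->E->L'->H->R'->A->plug->A
Char 6 ('F'): step: R->1, L=7; F->plug->F->R->H->L->E->refl->B->L'->E->R'->B->plug->B
Char 7 ('F'): step: R->2, L=7; F->plug->F->R->H->L->E->refl->B->L'->E->R'->C->plug->G
Char 8 ('C'): step: R->3, L=7; C->plug->G->R->B->L->F->refl->G->L'->G->R'->E->plug->E
Final: ciphertext=BDHDABGE, RIGHT=3, LEFT=7

Answer: BDHDABGE 3 7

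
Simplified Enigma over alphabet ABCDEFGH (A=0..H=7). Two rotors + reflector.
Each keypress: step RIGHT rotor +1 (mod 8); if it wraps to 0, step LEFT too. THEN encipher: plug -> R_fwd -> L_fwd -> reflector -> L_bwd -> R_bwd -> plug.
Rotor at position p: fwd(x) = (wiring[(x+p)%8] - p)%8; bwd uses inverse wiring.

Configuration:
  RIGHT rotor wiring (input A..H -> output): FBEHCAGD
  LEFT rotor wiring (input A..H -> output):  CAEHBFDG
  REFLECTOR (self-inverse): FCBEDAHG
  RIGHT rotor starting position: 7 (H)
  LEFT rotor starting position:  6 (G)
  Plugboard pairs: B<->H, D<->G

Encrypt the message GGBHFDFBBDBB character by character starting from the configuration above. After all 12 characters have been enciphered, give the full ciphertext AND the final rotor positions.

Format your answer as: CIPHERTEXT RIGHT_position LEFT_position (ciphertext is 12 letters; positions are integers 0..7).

Char 1 ('G'): step: R->0, L->7 (L advanced); G->plug->D->R->H->L->E->refl->D->L'->B->R'->B->plug->H
Char 2 ('G'): step: R->1, L=7; G->plug->D->R->B->L->D->refl->E->L'->H->R'->E->plug->E
Char 3 ('B'): step: R->2, L=7; B->plug->H->R->H->L->E->refl->D->L'->B->R'->F->plug->F
Char 4 ('H'): step: R->3, L=7; H->plug->B->R->H->L->E->refl->D->L'->B->R'->H->plug->B
Char 5 ('F'): step: R->4, L=7; F->plug->F->R->F->L->C->refl->B->L'->C->R'->C->plug->C
Char 6 ('D'): step: R->5, L=7; D->plug->G->R->C->L->B->refl->C->L'->F->R'->H->plug->B
Char 7 ('F'): step: R->6, L=7; F->plug->F->R->B->L->D->refl->E->L'->H->R'->C->plug->C
Char 8 ('B'): step: R->7, L=7; B->plug->H->R->H->L->E->refl->D->L'->B->R'->G->plug->D
Char 9 ('B'): step: R->0, L->0 (L advanced); B->plug->H->R->D->L->H->refl->G->L'->H->R'->D->plug->G
Char 10 ('D'): step: R->1, L=0; D->plug->G->R->C->L->E->refl->D->L'->G->R'->C->plug->C
Char 11 ('B'): step: R->2, L=0; B->plug->H->R->H->L->G->refl->H->L'->D->R'->G->plug->D
Char 12 ('B'): step: R->3, L=0; B->plug->H->R->B->L->A->refl->F->L'->F->R'->C->plug->C
Final: ciphertext=HEFBCBCDGCDC, RIGHT=3, LEFT=0

Answer: HEFBCBCDGCDC 3 0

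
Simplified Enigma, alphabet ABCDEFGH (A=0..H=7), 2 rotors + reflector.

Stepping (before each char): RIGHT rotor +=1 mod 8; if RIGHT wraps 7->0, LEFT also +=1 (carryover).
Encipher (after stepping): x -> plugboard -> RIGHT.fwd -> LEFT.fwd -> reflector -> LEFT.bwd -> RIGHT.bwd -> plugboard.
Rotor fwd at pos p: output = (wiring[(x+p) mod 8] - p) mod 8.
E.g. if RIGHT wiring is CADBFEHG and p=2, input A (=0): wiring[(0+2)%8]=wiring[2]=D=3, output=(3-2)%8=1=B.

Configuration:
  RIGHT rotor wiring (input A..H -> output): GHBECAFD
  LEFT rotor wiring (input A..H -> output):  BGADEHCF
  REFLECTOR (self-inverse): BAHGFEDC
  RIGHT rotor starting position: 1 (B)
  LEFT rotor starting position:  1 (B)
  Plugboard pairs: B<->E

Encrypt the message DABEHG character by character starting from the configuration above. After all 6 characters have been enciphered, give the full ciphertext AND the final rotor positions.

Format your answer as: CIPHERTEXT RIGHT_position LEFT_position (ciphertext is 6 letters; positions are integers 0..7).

Char 1 ('D'): step: R->2, L=1; D->plug->D->R->G->L->E->refl->F->L'->A->R'->C->plug->C
Char 2 ('A'): step: R->3, L=1; A->plug->A->R->B->L->H->refl->C->L'->C->R'->D->plug->D
Char 3 ('B'): step: R->4, L=1; B->plug->E->R->C->L->C->refl->H->L'->B->R'->C->plug->C
Char 4 ('E'): step: R->5, L=1; E->plug->B->R->A->L->F->refl->E->L'->G->R'->C->plug->C
Char 5 ('H'): step: R->6, L=1; H->plug->H->R->C->L->C->refl->H->L'->B->R'->D->plug->D
Char 6 ('G'): step: R->7, L=1; G->plug->G->R->B->L->H->refl->C->L'->C->R'->D->plug->D
Final: ciphertext=CDCCDD, RIGHT=7, LEFT=1

Answer: CDCCDD 7 1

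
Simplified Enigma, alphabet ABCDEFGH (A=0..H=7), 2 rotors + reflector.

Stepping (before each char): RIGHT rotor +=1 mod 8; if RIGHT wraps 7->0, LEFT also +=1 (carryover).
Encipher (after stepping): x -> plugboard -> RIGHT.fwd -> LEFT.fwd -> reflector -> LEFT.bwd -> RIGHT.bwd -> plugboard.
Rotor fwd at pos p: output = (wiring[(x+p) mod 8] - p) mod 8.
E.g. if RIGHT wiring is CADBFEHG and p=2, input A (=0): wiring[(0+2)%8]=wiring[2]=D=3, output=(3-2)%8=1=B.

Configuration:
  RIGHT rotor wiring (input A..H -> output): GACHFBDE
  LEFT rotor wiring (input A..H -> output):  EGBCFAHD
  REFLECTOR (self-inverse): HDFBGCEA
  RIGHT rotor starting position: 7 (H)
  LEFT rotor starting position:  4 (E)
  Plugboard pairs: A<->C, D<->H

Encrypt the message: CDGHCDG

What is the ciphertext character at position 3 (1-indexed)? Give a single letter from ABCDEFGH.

Char 1 ('C'): step: R->0, L->5 (L advanced); C->plug->A->R->G->L->F->refl->C->L'->B->R'->F->plug->F
Char 2 ('D'): step: R->1, L=5; D->plug->H->R->F->L->E->refl->G->L'->C->R'->F->plug->F
Char 3 ('G'): step: R->2, L=5; G->plug->G->R->E->L->B->refl->D->L'->A->R'->A->plug->C

C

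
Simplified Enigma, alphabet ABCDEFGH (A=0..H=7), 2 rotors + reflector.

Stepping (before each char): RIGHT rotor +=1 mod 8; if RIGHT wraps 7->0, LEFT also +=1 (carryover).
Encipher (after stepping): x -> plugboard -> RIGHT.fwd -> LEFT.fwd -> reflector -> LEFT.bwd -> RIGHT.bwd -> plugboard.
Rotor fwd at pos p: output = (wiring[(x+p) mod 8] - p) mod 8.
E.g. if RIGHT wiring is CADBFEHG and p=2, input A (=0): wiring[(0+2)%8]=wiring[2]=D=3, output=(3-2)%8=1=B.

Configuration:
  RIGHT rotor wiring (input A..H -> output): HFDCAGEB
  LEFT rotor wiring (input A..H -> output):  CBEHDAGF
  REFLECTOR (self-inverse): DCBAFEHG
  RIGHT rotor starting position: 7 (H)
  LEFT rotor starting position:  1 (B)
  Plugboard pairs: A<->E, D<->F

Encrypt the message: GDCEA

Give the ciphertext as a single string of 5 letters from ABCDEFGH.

Answer: HFGCG

Derivation:
Char 1 ('G'): step: R->0, L->2 (L advanced); G->plug->G->R->E->L->E->refl->F->L'->B->R'->H->plug->H
Char 2 ('D'): step: R->1, L=2; D->plug->F->R->D->L->G->refl->H->L'->H->R'->D->plug->F
Char 3 ('C'): step: R->2, L=2; C->plug->C->R->G->L->A->refl->D->L'->F->R'->G->plug->G
Char 4 ('E'): step: R->3, L=2; E->plug->A->R->H->L->H->refl->G->L'->D->R'->C->plug->C
Char 5 ('A'): step: R->4, L=2; A->plug->E->R->D->L->G->refl->H->L'->H->R'->G->plug->G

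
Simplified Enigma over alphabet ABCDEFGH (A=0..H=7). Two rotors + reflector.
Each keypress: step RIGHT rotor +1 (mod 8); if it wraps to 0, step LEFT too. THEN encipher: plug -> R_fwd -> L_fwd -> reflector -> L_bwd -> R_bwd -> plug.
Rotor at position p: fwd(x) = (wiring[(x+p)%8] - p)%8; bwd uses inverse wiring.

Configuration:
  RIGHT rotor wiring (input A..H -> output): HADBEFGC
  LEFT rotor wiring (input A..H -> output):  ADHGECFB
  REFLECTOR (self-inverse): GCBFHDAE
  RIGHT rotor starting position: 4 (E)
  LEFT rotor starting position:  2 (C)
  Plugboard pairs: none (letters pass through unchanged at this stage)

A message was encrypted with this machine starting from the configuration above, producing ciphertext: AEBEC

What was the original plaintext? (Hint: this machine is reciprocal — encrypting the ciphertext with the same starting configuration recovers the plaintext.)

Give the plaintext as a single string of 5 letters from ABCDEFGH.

Char 1 ('A'): step: R->5, L=2; A->plug->A->R->A->L->F->refl->D->L'->E->R'->G->plug->G
Char 2 ('E'): step: R->6, L=2; E->plug->E->R->F->L->H->refl->E->L'->B->R'->C->plug->C
Char 3 ('B'): step: R->7, L=2; B->plug->B->R->A->L->F->refl->D->L'->E->R'->D->plug->D
Char 4 ('E'): step: R->0, L->3 (L advanced); E->plug->E->R->E->L->G->refl->A->L'->G->R'->G->plug->G
Char 5 ('C'): step: R->1, L=3; C->plug->C->R->A->L->D->refl->F->L'->F->R'->F->plug->F

Answer: GCDGF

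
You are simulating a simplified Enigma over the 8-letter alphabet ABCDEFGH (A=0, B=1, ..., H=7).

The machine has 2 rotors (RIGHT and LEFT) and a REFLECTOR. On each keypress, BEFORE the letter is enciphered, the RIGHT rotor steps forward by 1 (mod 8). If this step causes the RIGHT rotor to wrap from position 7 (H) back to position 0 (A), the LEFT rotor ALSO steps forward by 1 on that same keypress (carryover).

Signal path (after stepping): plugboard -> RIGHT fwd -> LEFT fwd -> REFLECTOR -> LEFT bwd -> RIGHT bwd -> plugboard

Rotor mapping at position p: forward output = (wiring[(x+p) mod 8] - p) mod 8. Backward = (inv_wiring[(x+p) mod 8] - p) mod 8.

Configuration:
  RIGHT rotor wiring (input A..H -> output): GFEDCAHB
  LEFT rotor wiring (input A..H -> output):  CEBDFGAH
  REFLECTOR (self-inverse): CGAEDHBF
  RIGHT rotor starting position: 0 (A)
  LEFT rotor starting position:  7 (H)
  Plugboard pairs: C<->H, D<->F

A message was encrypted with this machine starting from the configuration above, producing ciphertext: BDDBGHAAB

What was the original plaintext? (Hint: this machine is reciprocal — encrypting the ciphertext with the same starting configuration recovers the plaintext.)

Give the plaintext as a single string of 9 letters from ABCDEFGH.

Answer: GEADBBHDF

Derivation:
Char 1 ('B'): step: R->1, L=7; B->plug->B->R->D->L->C->refl->A->L'->A->R'->G->plug->G
Char 2 ('D'): step: R->2, L=7; D->plug->F->R->H->L->B->refl->G->L'->F->R'->E->plug->E
Char 3 ('D'): step: R->3, L=7; D->plug->F->R->D->L->C->refl->A->L'->A->R'->A->plug->A
Char 4 ('B'): step: R->4, L=7; B->plug->B->R->E->L->E->refl->D->L'->B->R'->F->plug->D
Char 5 ('G'): step: R->5, L=7; G->plug->G->R->G->L->H->refl->F->L'->C->R'->B->plug->B
Char 6 ('H'): step: R->6, L=7; H->plug->C->R->A->L->A->refl->C->L'->D->R'->B->plug->B
Char 7 ('A'): step: R->7, L=7; A->plug->A->R->C->L->F->refl->H->L'->G->R'->C->plug->H
Char 8 ('A'): step: R->0, L->0 (L advanced); A->plug->A->R->G->L->A->refl->C->L'->A->R'->F->plug->D
Char 9 ('B'): step: R->1, L=0; B->plug->B->R->D->L->D->refl->E->L'->B->R'->D->plug->F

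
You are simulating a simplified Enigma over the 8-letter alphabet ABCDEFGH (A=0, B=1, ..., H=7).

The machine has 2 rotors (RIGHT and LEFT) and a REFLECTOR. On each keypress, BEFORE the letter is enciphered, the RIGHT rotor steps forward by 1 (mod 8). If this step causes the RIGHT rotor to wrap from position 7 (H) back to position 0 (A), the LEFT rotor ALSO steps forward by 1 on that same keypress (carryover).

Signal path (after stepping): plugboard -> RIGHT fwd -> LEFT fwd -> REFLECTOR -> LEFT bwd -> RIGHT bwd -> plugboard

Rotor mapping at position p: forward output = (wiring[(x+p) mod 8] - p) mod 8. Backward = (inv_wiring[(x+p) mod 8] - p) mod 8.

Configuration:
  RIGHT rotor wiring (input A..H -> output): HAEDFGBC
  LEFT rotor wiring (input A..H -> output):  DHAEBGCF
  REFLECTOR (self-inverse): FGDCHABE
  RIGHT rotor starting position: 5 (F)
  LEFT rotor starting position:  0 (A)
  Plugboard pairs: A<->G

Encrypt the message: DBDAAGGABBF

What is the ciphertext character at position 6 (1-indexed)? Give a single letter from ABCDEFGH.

Char 1 ('D'): step: R->6, L=0; D->plug->D->R->C->L->A->refl->F->L'->H->R'->G->plug->A
Char 2 ('B'): step: R->7, L=0; B->plug->B->R->A->L->D->refl->C->L'->G->R'->F->plug->F
Char 3 ('D'): step: R->0, L->1 (L advanced); D->plug->D->R->D->L->A->refl->F->L'->E->R'->C->plug->C
Char 4 ('A'): step: R->1, L=1; A->plug->G->R->B->L->H->refl->E->L'->G->R'->H->plug->H
Char 5 ('A'): step: R->2, L=1; A->plug->G->R->F->L->B->refl->G->L'->A->R'->F->plug->F
Char 6 ('G'): step: R->3, L=1; G->plug->A->R->A->L->G->refl->B->L'->F->R'->G->plug->A

A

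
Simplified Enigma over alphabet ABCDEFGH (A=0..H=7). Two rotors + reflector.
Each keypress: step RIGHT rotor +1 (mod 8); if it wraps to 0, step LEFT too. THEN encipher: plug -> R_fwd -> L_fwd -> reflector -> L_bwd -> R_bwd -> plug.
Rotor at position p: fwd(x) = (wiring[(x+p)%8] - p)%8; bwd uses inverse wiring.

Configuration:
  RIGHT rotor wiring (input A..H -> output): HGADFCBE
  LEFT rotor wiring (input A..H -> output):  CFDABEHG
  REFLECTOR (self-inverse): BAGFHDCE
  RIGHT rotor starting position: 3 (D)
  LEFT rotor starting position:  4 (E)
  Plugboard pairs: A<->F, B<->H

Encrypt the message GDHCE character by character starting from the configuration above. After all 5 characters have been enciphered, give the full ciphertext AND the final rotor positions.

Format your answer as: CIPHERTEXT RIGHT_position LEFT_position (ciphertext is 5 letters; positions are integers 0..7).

Answer: EBGAG 0 5

Derivation:
Char 1 ('G'): step: R->4, L=4; G->plug->G->R->E->L->G->refl->C->L'->D->R'->E->plug->E
Char 2 ('D'): step: R->5, L=4; D->plug->D->R->C->L->D->refl->F->L'->A->R'->H->plug->B
Char 3 ('H'): step: R->6, L=4; H->plug->B->R->G->L->H->refl->E->L'->H->R'->G->plug->G
Char 4 ('C'): step: R->7, L=4; C->plug->C->R->H->L->E->refl->H->L'->G->R'->F->plug->A
Char 5 ('E'): step: R->0, L->5 (L advanced); E->plug->E->R->F->L->G->refl->C->L'->B->R'->G->plug->G
Final: ciphertext=EBGAG, RIGHT=0, LEFT=5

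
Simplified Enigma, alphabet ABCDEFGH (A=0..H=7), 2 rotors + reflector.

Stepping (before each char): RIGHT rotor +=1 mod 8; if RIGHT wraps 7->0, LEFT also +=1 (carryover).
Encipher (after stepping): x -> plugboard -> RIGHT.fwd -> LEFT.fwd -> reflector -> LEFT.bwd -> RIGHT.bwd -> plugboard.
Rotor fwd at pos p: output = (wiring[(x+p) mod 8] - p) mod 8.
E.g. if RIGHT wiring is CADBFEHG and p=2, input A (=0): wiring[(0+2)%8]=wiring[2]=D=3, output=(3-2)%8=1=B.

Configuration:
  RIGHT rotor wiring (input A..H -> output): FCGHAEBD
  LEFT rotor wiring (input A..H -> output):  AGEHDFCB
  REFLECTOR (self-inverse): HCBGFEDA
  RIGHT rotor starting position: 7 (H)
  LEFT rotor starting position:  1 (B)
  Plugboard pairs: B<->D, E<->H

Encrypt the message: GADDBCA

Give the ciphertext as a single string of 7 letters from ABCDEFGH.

Answer: BBAAHEE

Derivation:
Char 1 ('G'): step: R->0, L->2 (L advanced); G->plug->G->R->B->L->F->refl->E->L'->H->R'->D->plug->B
Char 2 ('A'): step: R->1, L=2; A->plug->A->R->B->L->F->refl->E->L'->H->R'->D->plug->B
Char 3 ('D'): step: R->2, L=2; D->plug->B->R->F->L->H->refl->A->L'->E->R'->A->plug->A
Char 4 ('D'): step: R->3, L=2; D->plug->B->R->F->L->H->refl->A->L'->E->R'->A->plug->A
Char 5 ('B'): step: R->4, L=2; B->plug->D->R->H->L->E->refl->F->L'->B->R'->E->plug->H
Char 6 ('C'): step: R->5, L=2; C->plug->C->R->G->L->G->refl->D->L'->D->R'->H->plug->E
Char 7 ('A'): step: R->6, L=2; A->plug->A->R->D->L->D->refl->G->L'->G->R'->H->plug->E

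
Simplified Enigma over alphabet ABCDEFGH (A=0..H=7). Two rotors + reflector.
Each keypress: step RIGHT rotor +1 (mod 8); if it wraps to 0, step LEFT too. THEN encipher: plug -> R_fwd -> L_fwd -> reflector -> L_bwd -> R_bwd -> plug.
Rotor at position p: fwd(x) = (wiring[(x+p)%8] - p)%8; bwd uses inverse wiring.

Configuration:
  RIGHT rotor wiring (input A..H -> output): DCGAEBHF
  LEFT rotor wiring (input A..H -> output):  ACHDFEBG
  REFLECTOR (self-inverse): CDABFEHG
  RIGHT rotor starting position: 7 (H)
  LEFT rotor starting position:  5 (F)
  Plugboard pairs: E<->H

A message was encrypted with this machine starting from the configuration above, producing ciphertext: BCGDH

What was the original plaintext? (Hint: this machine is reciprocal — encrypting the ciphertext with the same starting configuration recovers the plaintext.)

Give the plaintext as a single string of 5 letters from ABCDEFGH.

Char 1 ('B'): step: R->0, L->6 (L advanced); B->plug->B->R->C->L->C->refl->A->L'->B->R'->F->plug->F
Char 2 ('C'): step: R->1, L=6; C->plug->C->R->H->L->G->refl->H->L'->G->R'->F->plug->F
Char 3 ('G'): step: R->2, L=6; G->plug->G->R->B->L->A->refl->C->L'->C->R'->C->plug->C
Char 4 ('D'): step: R->3, L=6; D->plug->D->R->E->L->B->refl->D->L'->A->R'->F->plug->F
Char 5 ('H'): step: R->4, L=6; H->plug->E->R->H->L->G->refl->H->L'->G->R'->F->plug->F

Answer: FFCFF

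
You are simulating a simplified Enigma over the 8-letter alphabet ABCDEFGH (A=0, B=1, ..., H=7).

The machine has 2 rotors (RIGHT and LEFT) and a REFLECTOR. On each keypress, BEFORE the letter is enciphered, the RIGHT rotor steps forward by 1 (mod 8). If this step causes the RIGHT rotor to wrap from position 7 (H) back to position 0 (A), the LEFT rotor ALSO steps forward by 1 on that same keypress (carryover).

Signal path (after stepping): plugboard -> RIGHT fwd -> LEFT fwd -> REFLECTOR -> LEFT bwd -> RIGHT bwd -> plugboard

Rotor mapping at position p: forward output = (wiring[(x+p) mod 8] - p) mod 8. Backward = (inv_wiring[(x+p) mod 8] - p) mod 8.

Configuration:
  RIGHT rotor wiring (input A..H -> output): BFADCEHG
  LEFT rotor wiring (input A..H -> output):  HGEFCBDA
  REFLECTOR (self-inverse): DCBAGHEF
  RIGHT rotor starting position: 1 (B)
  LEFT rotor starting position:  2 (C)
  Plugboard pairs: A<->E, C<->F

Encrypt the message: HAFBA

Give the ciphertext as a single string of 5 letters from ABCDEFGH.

Answer: ECEFE

Derivation:
Char 1 ('H'): step: R->2, L=2; H->plug->H->R->D->L->H->refl->F->L'->G->R'->A->plug->E
Char 2 ('A'): step: R->3, L=2; A->plug->E->R->D->L->H->refl->F->L'->G->R'->F->plug->C
Char 3 ('F'): step: R->4, L=2; F->plug->C->R->D->L->H->refl->F->L'->G->R'->A->plug->E
Char 4 ('B'): step: R->5, L=2; B->plug->B->R->C->L->A->refl->D->L'->B->R'->C->plug->F
Char 5 ('A'): step: R->6, L=2; A->plug->E->R->C->L->A->refl->D->L'->B->R'->A->plug->E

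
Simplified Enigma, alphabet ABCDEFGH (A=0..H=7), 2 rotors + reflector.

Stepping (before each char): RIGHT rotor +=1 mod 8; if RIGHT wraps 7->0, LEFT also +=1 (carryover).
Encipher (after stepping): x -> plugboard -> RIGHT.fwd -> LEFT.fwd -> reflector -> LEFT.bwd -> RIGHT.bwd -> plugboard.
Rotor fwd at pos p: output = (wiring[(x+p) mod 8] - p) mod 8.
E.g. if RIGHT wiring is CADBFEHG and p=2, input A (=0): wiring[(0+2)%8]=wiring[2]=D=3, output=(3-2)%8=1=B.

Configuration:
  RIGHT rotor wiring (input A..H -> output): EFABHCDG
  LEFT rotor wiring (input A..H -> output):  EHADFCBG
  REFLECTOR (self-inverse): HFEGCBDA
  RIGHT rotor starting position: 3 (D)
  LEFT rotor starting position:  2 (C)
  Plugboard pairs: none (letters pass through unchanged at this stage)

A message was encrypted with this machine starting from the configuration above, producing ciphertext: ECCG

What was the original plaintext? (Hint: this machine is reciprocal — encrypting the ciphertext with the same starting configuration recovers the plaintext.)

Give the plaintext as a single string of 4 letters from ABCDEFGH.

Char 1 ('E'): step: R->4, L=2; E->plug->E->R->A->L->G->refl->D->L'->C->R'->D->plug->D
Char 2 ('C'): step: R->5, L=2; C->plug->C->R->B->L->B->refl->F->L'->H->R'->D->plug->D
Char 3 ('C'): step: R->6, L=2; C->plug->C->R->G->L->C->refl->E->L'->F->R'->A->plug->A
Char 4 ('G'): step: R->7, L=2; G->plug->G->R->D->L->A->refl->H->L'->E->R'->H->plug->H

Answer: DDAH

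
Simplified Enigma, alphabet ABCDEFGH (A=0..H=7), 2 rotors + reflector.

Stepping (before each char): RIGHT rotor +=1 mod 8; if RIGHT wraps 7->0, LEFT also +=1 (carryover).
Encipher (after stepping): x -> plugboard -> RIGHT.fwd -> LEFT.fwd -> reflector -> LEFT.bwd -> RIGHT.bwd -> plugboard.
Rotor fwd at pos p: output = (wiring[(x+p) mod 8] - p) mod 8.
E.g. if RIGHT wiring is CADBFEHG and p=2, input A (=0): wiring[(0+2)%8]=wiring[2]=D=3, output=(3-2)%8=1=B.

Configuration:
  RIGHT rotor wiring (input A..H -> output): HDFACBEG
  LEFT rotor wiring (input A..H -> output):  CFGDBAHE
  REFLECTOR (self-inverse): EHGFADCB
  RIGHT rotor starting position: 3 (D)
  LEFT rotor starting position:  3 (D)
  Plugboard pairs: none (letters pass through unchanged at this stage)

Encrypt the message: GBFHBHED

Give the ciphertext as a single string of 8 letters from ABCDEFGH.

Char 1 ('G'): step: R->4, L=3; G->plug->G->R->B->L->G->refl->C->L'->G->R'->A->plug->A
Char 2 ('B'): step: R->5, L=3; B->plug->B->R->H->L->D->refl->F->L'->C->R'->D->plug->D
Char 3 ('F'): step: R->6, L=3; F->plug->F->R->C->L->F->refl->D->L'->H->R'->E->plug->E
Char 4 ('H'): step: R->7, L=3; H->plug->H->R->F->L->H->refl->B->L'->E->R'->C->plug->C
Char 5 ('B'): step: R->0, L->4 (L advanced); B->plug->B->R->D->L->A->refl->E->L'->B->R'->F->plug->F
Char 6 ('H'): step: R->1, L=4; H->plug->H->R->G->L->C->refl->G->L'->E->R'->B->plug->B
Char 7 ('E'): step: R->2, L=4; E->plug->E->R->C->L->D->refl->F->L'->A->R'->C->plug->C
Char 8 ('D'): step: R->3, L=4; D->plug->D->R->B->L->E->refl->A->L'->D->R'->E->plug->E

Answer: ADECFBCE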